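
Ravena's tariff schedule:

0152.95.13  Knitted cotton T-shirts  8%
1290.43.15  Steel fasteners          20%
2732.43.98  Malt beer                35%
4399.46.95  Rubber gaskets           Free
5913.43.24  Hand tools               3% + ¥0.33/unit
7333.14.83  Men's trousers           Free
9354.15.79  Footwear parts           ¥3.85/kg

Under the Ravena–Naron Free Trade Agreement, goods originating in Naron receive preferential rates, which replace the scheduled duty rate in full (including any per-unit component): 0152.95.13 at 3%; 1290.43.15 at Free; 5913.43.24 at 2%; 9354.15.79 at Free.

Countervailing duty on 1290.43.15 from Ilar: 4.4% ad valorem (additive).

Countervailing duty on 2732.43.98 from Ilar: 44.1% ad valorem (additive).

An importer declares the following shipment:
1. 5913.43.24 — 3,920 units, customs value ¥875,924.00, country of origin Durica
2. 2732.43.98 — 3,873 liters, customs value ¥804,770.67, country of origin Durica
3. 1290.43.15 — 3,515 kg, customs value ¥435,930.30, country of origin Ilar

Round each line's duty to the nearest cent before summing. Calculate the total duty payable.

¥415,608.04

Line 1 (5913.43.24, Durica, 3,920 units, ¥875,924.00):
Base rate for 5913.43.24 is 3% + ¥0.33/unit.
5913.43.24 has an FTA preferential rate, but origin Durica is not Naron; base rate stands.
Duty = ¥875,924.00 × 3% + 3,920 × ¥0.33 = ¥27,571.32.
Line 2 (2732.43.98, Durica, 3,873 liters, ¥804,770.67):
Base rate for 2732.43.98 is 35%.
The additional-duty order on 2732.43.98 targets Ilar, not Durica; it does not apply.
Duty = ¥804,770.67 × 35% = ¥281,669.73.
Line 3 (1290.43.15, Ilar, 3,515 kg, ¥435,930.30):
Base rate for 1290.43.15 is 20%.
1290.43.15 has an FTA preferential rate, but origin Ilar is not Naron; base rate stands.
Additional duty on 1290.43.15 from Ilar: +4.4%. Applied ad valorem rate: 20% + 4.4% = 24.4%.
Duty = ¥435,930.30 × 24.4% = ¥106,366.99.
Total = ¥27,571.32 + ¥281,669.73 + ¥106,366.99 = ¥415,608.04.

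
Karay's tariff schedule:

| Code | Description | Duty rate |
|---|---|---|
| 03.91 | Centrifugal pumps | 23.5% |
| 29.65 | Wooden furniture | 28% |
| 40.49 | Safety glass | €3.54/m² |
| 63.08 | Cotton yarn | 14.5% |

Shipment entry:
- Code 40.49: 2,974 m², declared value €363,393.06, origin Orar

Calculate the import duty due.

€10,527.96

Line 1 (40.49, Orar, 2,974 m², €363,393.06):
Base rate for 40.49 is €3.54/m².
Duty = 2,974 × €3.54 = €10,527.96.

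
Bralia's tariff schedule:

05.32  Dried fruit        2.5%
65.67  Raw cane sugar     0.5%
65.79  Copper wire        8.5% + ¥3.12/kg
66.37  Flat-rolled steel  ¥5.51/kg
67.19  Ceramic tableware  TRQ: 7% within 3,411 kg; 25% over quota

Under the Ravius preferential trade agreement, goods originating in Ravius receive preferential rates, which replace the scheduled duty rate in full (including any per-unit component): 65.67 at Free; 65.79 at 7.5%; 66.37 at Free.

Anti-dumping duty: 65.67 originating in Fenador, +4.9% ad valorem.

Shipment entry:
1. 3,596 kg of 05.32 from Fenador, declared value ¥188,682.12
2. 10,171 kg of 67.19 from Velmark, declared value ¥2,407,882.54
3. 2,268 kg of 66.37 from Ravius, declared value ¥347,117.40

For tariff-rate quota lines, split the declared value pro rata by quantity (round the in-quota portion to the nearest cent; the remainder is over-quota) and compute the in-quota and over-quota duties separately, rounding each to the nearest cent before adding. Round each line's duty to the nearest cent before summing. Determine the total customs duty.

¥461,334.06

Line 1 (05.32, Fenador, 3,596 kg, ¥188,682.12):
Base rate for 05.32 is 2.5%.
Duty = ¥188,682.12 × 2.5% = ¥4,717.05.
Line 2 (67.19, Velmark, 10,171 kg, ¥2,407,882.54):
Code 67.19 is under a tariff-rate quota (threshold 3,411 kg). In-quota: 3,411 kg at 7%; over-quota: 6,760 kg at 25%.
Pro-rata value split: in-quota = ¥2,407,882.54 × 3,411/10,171 = ¥807,520.14; over-quota = ¥2,407,882.54 − ¥807,520.14 = ¥1,600,362.40.
In-quota duty = ¥807,520.14 × 7% = ¥56,526.41. Over-quota duty = ¥1,600,362.40 × 25% = ¥400,090.60.
Line duty = ¥56,526.41 + ¥400,090.60 = ¥456,617.01.
Line 3 (66.37, Ravius, 2,268 kg, ¥347,117.40):
Base rate for 66.37 is ¥5.51/kg.
Origin Ravius qualifies under the Bralia–Ravius agreement and 66.37 is covered: preferential rate Free applies instead.
Duty = ¥347,117.40 × 0% = ¥0.00.
Total = ¥4,717.05 + ¥456,617.01 + ¥0.00 = ¥461,334.06.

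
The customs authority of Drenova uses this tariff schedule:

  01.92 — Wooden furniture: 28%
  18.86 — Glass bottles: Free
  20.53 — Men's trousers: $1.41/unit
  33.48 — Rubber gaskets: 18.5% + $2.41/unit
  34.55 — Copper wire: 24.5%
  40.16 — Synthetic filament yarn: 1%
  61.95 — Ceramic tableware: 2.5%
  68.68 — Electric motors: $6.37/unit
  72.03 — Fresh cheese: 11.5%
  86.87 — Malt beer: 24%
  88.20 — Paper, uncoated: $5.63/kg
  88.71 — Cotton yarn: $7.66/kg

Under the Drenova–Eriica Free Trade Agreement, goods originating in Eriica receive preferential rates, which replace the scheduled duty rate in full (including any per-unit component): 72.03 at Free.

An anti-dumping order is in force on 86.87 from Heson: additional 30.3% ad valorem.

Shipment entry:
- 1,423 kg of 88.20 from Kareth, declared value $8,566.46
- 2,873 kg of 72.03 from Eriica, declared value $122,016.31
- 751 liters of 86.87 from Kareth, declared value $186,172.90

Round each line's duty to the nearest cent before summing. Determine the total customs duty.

$52,692.99

Line 1 (88.20, Kareth, 1,423 kg, $8,566.46):
Base rate for 88.20 is $5.63/kg.
Duty = 1,423 × $5.63 = $8,011.49.
Line 2 (72.03, Eriica, 2,873 kg, $122,016.31):
Base rate for 72.03 is 11.5%.
Origin Eriica qualifies under the Drenova–Eriica agreement and 72.03 is covered: preferential rate Free applies instead.
Duty = $122,016.31 × 0% = $0.00.
Line 3 (86.87, Kareth, 751 liters, $186,172.90):
Base rate for 86.87 is 24%.
The additional-duty order on 86.87 targets Heson, not Kareth; it does not apply.
Duty = $186,172.90 × 24% = $44,681.50.
Total = $8,011.49 + $0.00 + $44,681.50 = $52,692.99.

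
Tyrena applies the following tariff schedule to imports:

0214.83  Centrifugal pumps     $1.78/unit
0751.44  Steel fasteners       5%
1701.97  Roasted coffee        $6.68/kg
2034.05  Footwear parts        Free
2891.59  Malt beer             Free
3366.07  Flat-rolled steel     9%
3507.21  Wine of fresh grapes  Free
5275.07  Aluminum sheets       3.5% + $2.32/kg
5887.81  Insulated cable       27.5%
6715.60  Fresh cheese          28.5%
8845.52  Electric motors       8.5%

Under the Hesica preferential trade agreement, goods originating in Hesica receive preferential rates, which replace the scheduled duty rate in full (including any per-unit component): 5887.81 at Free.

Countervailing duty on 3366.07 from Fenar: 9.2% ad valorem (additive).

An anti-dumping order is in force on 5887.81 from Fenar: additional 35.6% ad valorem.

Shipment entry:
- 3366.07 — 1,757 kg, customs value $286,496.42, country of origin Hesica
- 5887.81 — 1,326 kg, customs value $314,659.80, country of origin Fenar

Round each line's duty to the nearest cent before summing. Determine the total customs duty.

$224,335.01

Line 1 (3366.07, Hesica, 1,757 kg, $286,496.42):
Base rate for 3366.07 is 9%.
Origin Hesica is the FTA partner but 3366.07 is not on the preference list; base rate stands.
The additional-duty order on 3366.07 targets Fenar, not Hesica; it does not apply.
Duty = $286,496.42 × 9% = $25,784.68.
Line 2 (5887.81, Fenar, 1,326 kg, $314,659.80):
Base rate for 5887.81 is 27.5%.
5887.81 has an FTA preferential rate, but origin Fenar is not Hesica; base rate stands.
Additional duty on 5887.81 from Fenar: +35.6%. Applied ad valorem rate: 27.5% + 35.6% = 63.1%.
Duty = $314,659.80 × 63.1% = $198,550.33.
Total = $25,784.68 + $198,550.33 = $224,335.01.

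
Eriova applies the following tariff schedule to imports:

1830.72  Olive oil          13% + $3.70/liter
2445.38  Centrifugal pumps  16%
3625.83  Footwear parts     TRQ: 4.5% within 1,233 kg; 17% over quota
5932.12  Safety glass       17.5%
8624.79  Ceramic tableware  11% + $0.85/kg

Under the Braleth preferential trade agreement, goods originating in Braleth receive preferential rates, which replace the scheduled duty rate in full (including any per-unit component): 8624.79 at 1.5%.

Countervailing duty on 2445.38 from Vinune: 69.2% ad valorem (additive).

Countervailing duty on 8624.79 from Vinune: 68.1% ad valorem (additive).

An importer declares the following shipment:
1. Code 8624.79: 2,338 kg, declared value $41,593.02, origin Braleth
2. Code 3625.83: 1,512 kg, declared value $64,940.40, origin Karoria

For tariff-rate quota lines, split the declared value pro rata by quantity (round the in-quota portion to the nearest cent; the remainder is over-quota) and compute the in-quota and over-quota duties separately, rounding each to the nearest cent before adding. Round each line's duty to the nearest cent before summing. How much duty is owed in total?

$5,044.10

Line 1 (8624.79, Braleth, 2,338 kg, $41,593.02):
Base rate for 8624.79 is 11% + $0.85/kg.
Origin Braleth qualifies under the Eriova–Braleth agreement and 8624.79 is covered: preferential rate 1.5% applies instead.
The additional-duty order on 8624.79 targets Vinune, not Braleth; it does not apply.
Duty = $41,593.02 × 1.5% = $623.90.
Line 2 (3625.83, Karoria, 1,512 kg, $64,940.40):
Code 3625.83 is under a tariff-rate quota (threshold 1,233 kg). In-quota: 1,233 kg at 4.5%; over-quota: 279 kg at 17%.
Pro-rata value split: in-quota = $64,940.40 × 1,233/1,512 = $52,957.35; over-quota = $64,940.40 − $52,957.35 = $11,983.05.
In-quota duty = $52,957.35 × 4.5% = $2,383.08. Over-quota duty = $11,983.05 × 17% = $2,037.12.
Line duty = $2,383.08 + $2,037.12 = $4,420.20.
Total = $623.90 + $4,420.20 = $5,044.10.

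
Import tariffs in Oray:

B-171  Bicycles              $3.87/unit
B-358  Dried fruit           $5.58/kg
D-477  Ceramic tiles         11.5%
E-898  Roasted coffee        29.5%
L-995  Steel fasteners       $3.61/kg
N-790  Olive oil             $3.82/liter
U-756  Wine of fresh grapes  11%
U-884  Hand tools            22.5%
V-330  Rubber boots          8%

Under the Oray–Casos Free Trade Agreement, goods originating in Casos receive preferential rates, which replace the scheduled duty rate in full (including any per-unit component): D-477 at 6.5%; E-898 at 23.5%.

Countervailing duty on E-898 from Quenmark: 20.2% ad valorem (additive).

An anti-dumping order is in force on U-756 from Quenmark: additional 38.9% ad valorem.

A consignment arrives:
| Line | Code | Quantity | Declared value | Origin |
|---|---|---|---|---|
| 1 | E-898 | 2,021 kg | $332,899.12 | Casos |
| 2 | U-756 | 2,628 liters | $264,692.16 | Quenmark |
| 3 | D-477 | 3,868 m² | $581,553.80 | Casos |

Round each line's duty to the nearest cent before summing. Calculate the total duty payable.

$248,113.68

Line 1 (E-898, Casos, 2,021 kg, $332,899.12):
Base rate for E-898 is 29.5%.
Origin Casos qualifies under the Oray–Casos agreement and E-898 is covered: preferential rate 23.5% applies instead.
The additional-duty order on E-898 targets Quenmark, not Casos; it does not apply.
Duty = $332,899.12 × 23.5% = $78,231.29.
Line 2 (U-756, Quenmark, 2,628 liters, $264,692.16):
Base rate for U-756 is 11%.
Additional duty on U-756 from Quenmark: +38.9%. Applied ad valorem rate: 11% + 38.9% = 49.9%.
Duty = $264,692.16 × 49.9% = $132,081.39.
Line 3 (D-477, Casos, 3,868 m², $581,553.80):
Base rate for D-477 is 11.5%.
Origin Casos qualifies under the Oray–Casos agreement and D-477 is covered: preferential rate 6.5% applies instead.
Duty = $581,553.80 × 6.5% = $37,801.00.
Total = $78,231.29 + $132,081.39 + $37,801.00 = $248,113.68.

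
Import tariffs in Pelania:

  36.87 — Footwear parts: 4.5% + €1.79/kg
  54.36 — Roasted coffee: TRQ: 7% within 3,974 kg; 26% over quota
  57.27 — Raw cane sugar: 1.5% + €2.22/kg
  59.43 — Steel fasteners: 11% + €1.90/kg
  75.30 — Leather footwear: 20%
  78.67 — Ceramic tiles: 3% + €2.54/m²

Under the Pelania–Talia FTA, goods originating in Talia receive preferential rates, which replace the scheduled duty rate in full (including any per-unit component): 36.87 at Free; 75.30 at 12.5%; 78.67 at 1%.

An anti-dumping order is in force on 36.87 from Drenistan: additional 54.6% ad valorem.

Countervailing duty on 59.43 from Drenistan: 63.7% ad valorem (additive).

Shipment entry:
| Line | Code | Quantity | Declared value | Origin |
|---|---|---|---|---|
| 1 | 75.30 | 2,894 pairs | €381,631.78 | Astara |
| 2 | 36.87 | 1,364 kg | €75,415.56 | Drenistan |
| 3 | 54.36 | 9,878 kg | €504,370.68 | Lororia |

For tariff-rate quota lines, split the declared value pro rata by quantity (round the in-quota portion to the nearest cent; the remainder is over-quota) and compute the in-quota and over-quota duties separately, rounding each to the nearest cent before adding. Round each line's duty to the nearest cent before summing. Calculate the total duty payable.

€215,921.53

Line 1 (75.30, Astara, 2,894 pairs, €381,631.78):
Base rate for 75.30 is 20%.
75.30 has an FTA preferential rate, but origin Astara is not Talia; base rate stands.
Duty = €381,631.78 × 20% = €76,326.36.
Line 2 (36.87, Drenistan, 1,364 kg, €75,415.56):
Base rate for 36.87 is 4.5% + €1.79/kg.
36.87 has an FTA preferential rate, but origin Drenistan is not Talia; base rate stands.
Additional duty on 36.87 from Drenistan: +54.6%. Applied ad valorem rate: 4.5% + 54.6% = 59.1%.
Duty = €75,415.56 × 59.1% + 1,364 × €1.79 = €47,012.16.
Line 3 (54.36, Lororia, 9,878 kg, €504,370.68):
Code 54.36 is under a tariff-rate quota (threshold 3,974 kg). In-quota: 3,974 kg at 7%; over-quota: 5,904 kg at 26%.
Pro-rata value split: in-quota = €504,370.68 × 3,974/9,878 = €202,912.44; over-quota = €504,370.68 − €202,912.44 = €301,458.24.
In-quota duty = €202,912.44 × 7% = €14,203.87. Over-quota duty = €301,458.24 × 26% = €78,379.14.
Line duty = €14,203.87 + €78,379.14 = €92,583.01.
Total = €76,326.36 + €47,012.16 + €92,583.01 = €215,921.53.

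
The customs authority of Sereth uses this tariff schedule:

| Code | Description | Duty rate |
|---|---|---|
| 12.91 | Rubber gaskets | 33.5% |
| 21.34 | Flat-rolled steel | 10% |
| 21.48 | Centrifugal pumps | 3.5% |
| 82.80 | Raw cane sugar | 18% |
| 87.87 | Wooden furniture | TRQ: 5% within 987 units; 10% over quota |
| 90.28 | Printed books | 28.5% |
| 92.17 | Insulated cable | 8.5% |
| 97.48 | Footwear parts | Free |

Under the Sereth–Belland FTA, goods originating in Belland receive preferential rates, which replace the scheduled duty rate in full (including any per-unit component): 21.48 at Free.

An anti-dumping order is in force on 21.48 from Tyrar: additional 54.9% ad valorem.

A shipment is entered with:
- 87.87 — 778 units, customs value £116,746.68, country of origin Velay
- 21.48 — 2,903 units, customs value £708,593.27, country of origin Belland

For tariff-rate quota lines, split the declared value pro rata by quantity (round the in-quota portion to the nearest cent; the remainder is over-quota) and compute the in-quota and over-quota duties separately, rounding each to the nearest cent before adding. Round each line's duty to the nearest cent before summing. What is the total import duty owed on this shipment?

Line 1 (87.87, Velay, 778 units, £116,746.68):
Code 87.87 is under a tariff-rate quota (threshold 987 units). Quantity 778 units is within the quota, so the in-quota rate 5% applies to the full value.
Duty = £116,746.68 × 5% = £5,837.33.
Line 2 (21.48, Belland, 2,903 units, £708,593.27):
Base rate for 21.48 is 3.5%.
Origin Belland qualifies under the Sereth–Belland agreement and 21.48 is covered: preferential rate Free applies instead.
The additional-duty order on 21.48 targets Tyrar, not Belland; it does not apply.
Duty = £708,593.27 × 0% = £0.00.
Total = £5,837.33 + £0.00 = £5,837.33.

£5,837.33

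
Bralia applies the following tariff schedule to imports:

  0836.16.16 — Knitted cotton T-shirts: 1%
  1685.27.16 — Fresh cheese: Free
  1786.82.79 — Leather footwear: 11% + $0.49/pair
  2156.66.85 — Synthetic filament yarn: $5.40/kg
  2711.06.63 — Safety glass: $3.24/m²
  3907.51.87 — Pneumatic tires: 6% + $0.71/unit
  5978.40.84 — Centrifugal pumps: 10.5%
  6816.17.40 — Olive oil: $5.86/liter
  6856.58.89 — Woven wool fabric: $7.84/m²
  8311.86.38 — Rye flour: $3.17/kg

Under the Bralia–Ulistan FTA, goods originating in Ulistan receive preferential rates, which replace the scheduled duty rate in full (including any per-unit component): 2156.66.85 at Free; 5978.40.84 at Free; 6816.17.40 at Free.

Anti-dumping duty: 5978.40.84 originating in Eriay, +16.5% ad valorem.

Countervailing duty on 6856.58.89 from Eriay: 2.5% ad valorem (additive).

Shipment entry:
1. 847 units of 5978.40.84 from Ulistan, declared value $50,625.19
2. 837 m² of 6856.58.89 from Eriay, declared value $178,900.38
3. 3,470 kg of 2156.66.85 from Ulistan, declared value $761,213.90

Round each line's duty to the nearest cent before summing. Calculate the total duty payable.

Line 1 (5978.40.84, Ulistan, 847 units, $50,625.19):
Base rate for 5978.40.84 is 10.5%.
Origin Ulistan qualifies under the Bralia–Ulistan agreement and 5978.40.84 is covered: preferential rate Free applies instead.
The additional-duty order on 5978.40.84 targets Eriay, not Ulistan; it does not apply.
Duty = $50,625.19 × 0% = $0.00.
Line 2 (6856.58.89, Eriay, 837 m², $178,900.38):
Base rate for 6856.58.89 is $7.84/m².
Additional duty on 6856.58.89 from Eriay: +2.5% ad valorem. Applied ad valorem rate = 2.5%.
Duty = $178,900.38 × 2.5% + 837 × $7.84 = $11,034.59.
Line 3 (2156.66.85, Ulistan, 3,470 kg, $761,213.90):
Base rate for 2156.66.85 is $5.40/kg.
Origin Ulistan qualifies under the Bralia–Ulistan agreement and 2156.66.85 is covered: preferential rate Free applies instead.
Duty = $761,213.90 × 0% = $0.00.
Total = $0.00 + $11,034.59 + $0.00 = $11,034.59.

$11,034.59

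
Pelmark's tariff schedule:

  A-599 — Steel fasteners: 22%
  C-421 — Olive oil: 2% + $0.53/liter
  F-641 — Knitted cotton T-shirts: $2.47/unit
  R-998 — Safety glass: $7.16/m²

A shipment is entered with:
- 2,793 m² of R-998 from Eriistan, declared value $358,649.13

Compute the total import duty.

$19,997.88

Line 1 (R-998, Eriistan, 2,793 m², $358,649.13):
Base rate for R-998 is $7.16/m².
Duty = 2,793 × $7.16 = $19,997.88.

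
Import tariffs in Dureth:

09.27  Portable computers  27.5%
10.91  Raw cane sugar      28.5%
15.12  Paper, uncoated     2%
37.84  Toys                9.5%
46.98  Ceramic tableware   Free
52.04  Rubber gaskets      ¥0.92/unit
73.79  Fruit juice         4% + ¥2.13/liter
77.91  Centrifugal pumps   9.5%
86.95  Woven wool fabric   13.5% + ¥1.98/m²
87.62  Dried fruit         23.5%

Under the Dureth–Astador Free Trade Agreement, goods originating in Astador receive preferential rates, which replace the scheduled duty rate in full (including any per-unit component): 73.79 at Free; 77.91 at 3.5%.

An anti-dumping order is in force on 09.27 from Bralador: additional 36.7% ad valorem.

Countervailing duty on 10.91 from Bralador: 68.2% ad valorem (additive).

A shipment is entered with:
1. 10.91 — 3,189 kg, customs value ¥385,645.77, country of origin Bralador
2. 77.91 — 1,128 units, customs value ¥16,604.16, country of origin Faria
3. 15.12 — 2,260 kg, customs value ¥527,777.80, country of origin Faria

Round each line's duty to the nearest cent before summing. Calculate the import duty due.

Line 1 (10.91, Bralador, 3,189 kg, ¥385,645.77):
Base rate for 10.91 is 28.5%.
Additional duty on 10.91 from Bralador: +68.2%. Applied ad valorem rate: 28.5% + 68.2% = 96.7%.
Duty = ¥385,645.77 × 96.7% = ¥372,919.46.
Line 2 (77.91, Faria, 1,128 units, ¥16,604.16):
Base rate for 77.91 is 9.5%.
77.91 has an FTA preferential rate, but origin Faria is not Astador; base rate stands.
Duty = ¥16,604.16 × 9.5% = ¥1,577.40.
Line 3 (15.12, Faria, 2,260 kg, ¥527,777.80):
Base rate for 15.12 is 2%.
Duty = ¥527,777.80 × 2% = ¥10,555.56.
Total = ¥372,919.46 + ¥1,577.40 + ¥10,555.56 = ¥385,052.42.

¥385,052.42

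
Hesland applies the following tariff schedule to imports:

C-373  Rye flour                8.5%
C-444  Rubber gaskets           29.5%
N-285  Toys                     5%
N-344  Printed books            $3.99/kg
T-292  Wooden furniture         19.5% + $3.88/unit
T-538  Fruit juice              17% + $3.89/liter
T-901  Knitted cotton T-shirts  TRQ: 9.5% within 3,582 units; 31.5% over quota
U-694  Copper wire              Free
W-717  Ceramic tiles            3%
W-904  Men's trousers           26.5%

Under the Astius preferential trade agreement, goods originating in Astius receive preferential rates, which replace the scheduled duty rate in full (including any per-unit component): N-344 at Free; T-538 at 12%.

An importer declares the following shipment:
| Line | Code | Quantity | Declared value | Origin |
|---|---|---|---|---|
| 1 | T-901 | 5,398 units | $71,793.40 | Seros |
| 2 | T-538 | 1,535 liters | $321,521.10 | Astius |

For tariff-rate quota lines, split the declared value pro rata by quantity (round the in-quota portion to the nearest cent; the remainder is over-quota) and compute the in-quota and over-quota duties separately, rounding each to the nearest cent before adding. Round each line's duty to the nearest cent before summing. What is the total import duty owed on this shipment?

$50,716.52

Line 1 (T-901, Seros, 5,398 units, $71,793.40):
Code T-901 is under a tariff-rate quota (threshold 3,582 units). In-quota: 3,582 units at 9.5%; over-quota: 1,816 units at 31.5%.
Pro-rata value split: in-quota = $71,793.40 × 3,582/5,398 = $47,640.60; over-quota = $71,793.40 − $47,640.60 = $24,152.80.
In-quota duty = $47,640.60 × 9.5% = $4,525.86. Over-quota duty = $24,152.80 × 31.5% = $7,608.13.
Line duty = $4,525.86 + $7,608.13 = $12,133.99.
Line 2 (T-538, Astius, 1,535 liters, $321,521.10):
Base rate for T-538 is 17% + $3.89/liter.
Origin Astius qualifies under the Hesland–Astius agreement and T-538 is covered: preferential rate 12% applies instead.
Duty = $321,521.10 × 12% = $38,582.53.
Total = $12,133.99 + $38,582.53 = $50,716.52.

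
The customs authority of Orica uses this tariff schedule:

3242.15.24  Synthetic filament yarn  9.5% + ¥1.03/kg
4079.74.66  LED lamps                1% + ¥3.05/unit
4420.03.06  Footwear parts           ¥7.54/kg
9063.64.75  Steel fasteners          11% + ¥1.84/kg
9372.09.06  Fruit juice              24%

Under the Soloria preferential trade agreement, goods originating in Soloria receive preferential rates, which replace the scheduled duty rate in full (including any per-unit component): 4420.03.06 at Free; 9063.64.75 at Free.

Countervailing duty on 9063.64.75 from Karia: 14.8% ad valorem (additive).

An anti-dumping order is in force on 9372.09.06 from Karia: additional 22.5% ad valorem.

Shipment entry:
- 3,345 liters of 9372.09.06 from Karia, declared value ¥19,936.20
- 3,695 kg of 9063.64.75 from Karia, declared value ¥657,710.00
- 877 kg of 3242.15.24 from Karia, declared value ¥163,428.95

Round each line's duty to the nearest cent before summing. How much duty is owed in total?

¥202,187.37

Line 1 (9372.09.06, Karia, 3,345 liters, ¥19,936.20):
Base rate for 9372.09.06 is 24%.
Additional duty on 9372.09.06 from Karia: +22.5%. Applied ad valorem rate: 24% + 22.5% = 46.5%.
Duty = ¥19,936.20 × 46.5% = ¥9,270.33.
Line 2 (9063.64.75, Karia, 3,695 kg, ¥657,710.00):
Base rate for 9063.64.75 is 11% + ¥1.84/kg.
9063.64.75 has an FTA preferential rate, but origin Karia is not Soloria; base rate stands.
Additional duty on 9063.64.75 from Karia: +14.8%. Applied ad valorem rate: 11% + 14.8% = 25.8%.
Duty = ¥657,710.00 × 25.8% + 3,695 × ¥1.84 = ¥176,487.98.
Line 3 (3242.15.24, Karia, 877 kg, ¥163,428.95):
Base rate for 3242.15.24 is 9.5% + ¥1.03/kg.
Duty = ¥163,428.95 × 9.5% + 877 × ¥1.03 = ¥16,429.06.
Total = ¥9,270.33 + ¥176,487.98 + ¥16,429.06 = ¥202,187.37.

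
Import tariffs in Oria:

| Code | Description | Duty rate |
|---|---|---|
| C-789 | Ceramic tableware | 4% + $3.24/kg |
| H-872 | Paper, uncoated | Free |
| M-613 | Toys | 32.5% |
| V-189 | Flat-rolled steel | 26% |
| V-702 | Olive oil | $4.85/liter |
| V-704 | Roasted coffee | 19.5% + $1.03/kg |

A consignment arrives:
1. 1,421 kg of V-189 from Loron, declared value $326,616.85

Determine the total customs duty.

Line 1 (V-189, Loron, 1,421 kg, $326,616.85):
Base rate for V-189 is 26%.
Duty = $326,616.85 × 26% = $84,920.38.

$84,920.38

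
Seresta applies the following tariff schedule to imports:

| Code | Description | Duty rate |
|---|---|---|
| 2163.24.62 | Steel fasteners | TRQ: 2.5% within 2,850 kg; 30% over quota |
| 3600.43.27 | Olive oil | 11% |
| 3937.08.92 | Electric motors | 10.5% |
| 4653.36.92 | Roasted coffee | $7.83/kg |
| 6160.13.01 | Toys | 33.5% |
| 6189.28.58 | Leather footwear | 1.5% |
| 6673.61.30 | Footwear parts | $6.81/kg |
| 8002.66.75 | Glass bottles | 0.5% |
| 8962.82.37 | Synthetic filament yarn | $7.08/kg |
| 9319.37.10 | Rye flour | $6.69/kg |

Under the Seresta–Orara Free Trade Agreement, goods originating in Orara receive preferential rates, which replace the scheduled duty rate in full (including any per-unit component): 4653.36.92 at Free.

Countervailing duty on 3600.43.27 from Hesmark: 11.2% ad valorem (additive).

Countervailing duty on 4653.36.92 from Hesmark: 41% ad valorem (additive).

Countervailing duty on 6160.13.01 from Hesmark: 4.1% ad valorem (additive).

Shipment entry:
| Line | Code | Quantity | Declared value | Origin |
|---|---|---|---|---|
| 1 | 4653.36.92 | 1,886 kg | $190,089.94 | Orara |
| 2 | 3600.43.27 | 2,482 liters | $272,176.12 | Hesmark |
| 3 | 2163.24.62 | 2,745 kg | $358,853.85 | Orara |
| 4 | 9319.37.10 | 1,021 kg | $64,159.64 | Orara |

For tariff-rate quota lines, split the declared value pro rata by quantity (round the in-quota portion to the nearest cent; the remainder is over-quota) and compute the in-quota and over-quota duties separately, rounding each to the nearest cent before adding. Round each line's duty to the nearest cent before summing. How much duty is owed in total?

$76,224.94

Line 1 (4653.36.92, Orara, 1,886 kg, $190,089.94):
Base rate for 4653.36.92 is $7.83/kg.
Origin Orara qualifies under the Seresta–Orara agreement and 4653.36.92 is covered: preferential rate Free applies instead.
The additional-duty order on 4653.36.92 targets Hesmark, not Orara; it does not apply.
Duty = $190,089.94 × 0% = $0.00.
Line 2 (3600.43.27, Hesmark, 2,482 liters, $272,176.12):
Base rate for 3600.43.27 is 11%.
Additional duty on 3600.43.27 from Hesmark: +11.2%. Applied ad valorem rate: 11% + 11.2% = 22.2%.
Duty = $272,176.12 × 22.2% = $60,423.10.
Line 3 (2163.24.62, Orara, 2,745 kg, $358,853.85):
Code 2163.24.62 is under a tariff-rate quota (threshold 2,850 kg). Quantity 2,745 kg is within the quota, so the in-quota rate 2.5% applies to the full value.
Duty = $358,853.85 × 2.5% = $8,971.35.
Line 4 (9319.37.10, Orara, 1,021 kg, $64,159.64):
Base rate for 9319.37.10 is $6.69/kg.
Origin Orara is the FTA partner but 9319.37.10 is not on the preference list; base rate stands.
Duty = 1,021 × $6.69 = $6,830.49.
Total = $0.00 + $60,423.10 + $8,971.35 + $6,830.49 = $76,224.94.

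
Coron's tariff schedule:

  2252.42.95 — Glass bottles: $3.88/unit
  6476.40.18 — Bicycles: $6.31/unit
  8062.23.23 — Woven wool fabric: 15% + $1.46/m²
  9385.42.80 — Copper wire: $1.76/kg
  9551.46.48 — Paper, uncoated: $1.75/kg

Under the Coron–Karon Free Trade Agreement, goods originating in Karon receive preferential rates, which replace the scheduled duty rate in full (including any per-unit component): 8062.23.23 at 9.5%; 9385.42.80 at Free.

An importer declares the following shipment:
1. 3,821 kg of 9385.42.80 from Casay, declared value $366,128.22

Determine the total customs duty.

Line 1 (9385.42.80, Casay, 3,821 kg, $366,128.22):
Base rate for 9385.42.80 is $1.76/kg.
9385.42.80 has an FTA preferential rate, but origin Casay is not Karon; base rate stands.
Duty = 3,821 × $1.76 = $6,724.96.

$6,724.96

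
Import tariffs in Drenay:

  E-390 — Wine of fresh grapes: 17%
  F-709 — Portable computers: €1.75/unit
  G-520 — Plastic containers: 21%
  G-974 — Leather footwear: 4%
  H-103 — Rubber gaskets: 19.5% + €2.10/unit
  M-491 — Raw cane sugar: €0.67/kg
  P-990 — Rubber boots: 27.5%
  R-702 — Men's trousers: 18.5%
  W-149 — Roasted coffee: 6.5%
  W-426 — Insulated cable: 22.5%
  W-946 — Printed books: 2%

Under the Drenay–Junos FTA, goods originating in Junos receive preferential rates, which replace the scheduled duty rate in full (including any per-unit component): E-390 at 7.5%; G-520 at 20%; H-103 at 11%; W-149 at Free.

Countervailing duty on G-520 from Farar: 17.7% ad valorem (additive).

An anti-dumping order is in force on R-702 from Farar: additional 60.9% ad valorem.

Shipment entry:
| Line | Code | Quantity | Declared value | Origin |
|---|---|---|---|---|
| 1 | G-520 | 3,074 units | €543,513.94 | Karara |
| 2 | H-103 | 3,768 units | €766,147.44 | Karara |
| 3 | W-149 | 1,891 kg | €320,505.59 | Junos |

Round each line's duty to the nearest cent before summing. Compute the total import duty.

Line 1 (G-520, Karara, 3,074 units, €543,513.94):
Base rate for G-520 is 21%.
G-520 has an FTA preferential rate, but origin Karara is not Junos; base rate stands.
The additional-duty order on G-520 targets Farar, not Karara; it does not apply.
Duty = €543,513.94 × 21% = €114,137.93.
Line 2 (H-103, Karara, 3,768 units, €766,147.44):
Base rate for H-103 is 19.5% + €2.10/unit.
H-103 has an FTA preferential rate, but origin Karara is not Junos; base rate stands.
Duty = €766,147.44 × 19.5% + 3,768 × €2.10 = €157,311.55.
Line 3 (W-149, Junos, 1,891 kg, €320,505.59):
Base rate for W-149 is 6.5%.
Origin Junos qualifies under the Drenay–Junos agreement and W-149 is covered: preferential rate Free applies instead.
Duty = €320,505.59 × 0% = €0.00.
Total = €114,137.93 + €157,311.55 + €0.00 = €271,449.48.

€271,449.48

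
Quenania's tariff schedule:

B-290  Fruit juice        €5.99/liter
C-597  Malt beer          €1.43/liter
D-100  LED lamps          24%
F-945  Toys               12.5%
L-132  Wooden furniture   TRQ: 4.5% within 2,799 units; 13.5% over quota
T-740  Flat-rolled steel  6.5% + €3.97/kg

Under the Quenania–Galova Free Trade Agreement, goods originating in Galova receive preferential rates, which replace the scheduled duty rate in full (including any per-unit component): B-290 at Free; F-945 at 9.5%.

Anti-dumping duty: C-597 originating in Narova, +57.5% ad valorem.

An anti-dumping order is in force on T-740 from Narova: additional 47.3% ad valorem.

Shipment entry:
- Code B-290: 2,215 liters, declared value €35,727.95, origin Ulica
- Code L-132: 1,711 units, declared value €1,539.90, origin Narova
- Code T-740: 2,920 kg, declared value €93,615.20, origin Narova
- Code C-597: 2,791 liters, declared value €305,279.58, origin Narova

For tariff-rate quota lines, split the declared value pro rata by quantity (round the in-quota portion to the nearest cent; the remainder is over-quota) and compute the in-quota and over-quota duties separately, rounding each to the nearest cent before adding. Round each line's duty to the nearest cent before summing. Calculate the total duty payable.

Line 1 (B-290, Ulica, 2,215 liters, €35,727.95):
Base rate for B-290 is €5.99/liter.
B-290 has an FTA preferential rate, but origin Ulica is not Galova; base rate stands.
Duty = 2,215 × €5.99 = €13,267.85.
Line 2 (L-132, Narova, 1,711 units, €1,539.90):
Code L-132 is under a tariff-rate quota (threshold 2,799 units). Quantity 1,711 units is within the quota, so the in-quota rate 4.5% applies to the full value.
Duty = €1,539.90 × 4.5% = €69.30.
Line 3 (T-740, Narova, 2,920 kg, €93,615.20):
Base rate for T-740 is 6.5% + €3.97/kg.
Additional duty on T-740 from Narova: +47.3%. Applied ad valorem rate: 6.5% + 47.3% = 53.8%.
Duty = €93,615.20 × 53.8% + 2,920 × €3.97 = €61,957.38.
Line 4 (C-597, Narova, 2,791 liters, €305,279.58):
Base rate for C-597 is €1.43/liter.
Additional duty on C-597 from Narova: +57.5% ad valorem. Applied ad valorem rate = 57.5%.
Duty = €305,279.58 × 57.5% + 2,791 × €1.43 = €179,526.89.
Total = €13,267.85 + €69.30 + €61,957.38 + €179,526.89 = €254,821.42.

€254,821.42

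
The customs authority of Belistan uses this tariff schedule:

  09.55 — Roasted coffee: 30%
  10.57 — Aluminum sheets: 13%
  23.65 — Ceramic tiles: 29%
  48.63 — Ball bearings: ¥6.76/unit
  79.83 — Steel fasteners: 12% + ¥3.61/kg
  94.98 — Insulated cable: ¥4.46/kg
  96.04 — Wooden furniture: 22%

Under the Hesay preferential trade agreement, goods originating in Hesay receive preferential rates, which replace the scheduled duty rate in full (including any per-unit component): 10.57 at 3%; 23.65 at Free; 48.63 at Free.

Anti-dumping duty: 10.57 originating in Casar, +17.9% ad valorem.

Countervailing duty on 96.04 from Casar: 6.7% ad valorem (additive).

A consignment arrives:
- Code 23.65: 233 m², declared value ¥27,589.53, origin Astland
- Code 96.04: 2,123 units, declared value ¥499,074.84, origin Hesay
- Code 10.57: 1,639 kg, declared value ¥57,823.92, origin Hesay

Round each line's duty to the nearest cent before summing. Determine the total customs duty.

Line 1 (23.65, Astland, 233 m², ¥27,589.53):
Base rate for 23.65 is 29%.
23.65 has an FTA preferential rate, but origin Astland is not Hesay; base rate stands.
Duty = ¥27,589.53 × 29% = ¥8,000.96.
Line 2 (96.04, Hesay, 2,123 units, ¥499,074.84):
Base rate for 96.04 is 22%.
Origin Hesay is the FTA partner but 96.04 is not on the preference list; base rate stands.
The additional-duty order on 96.04 targets Casar, not Hesay; it does not apply.
Duty = ¥499,074.84 × 22% = ¥109,796.46.
Line 3 (10.57, Hesay, 1,639 kg, ¥57,823.92):
Base rate for 10.57 is 13%.
Origin Hesay qualifies under the Belistan–Hesay agreement and 10.57 is covered: preferential rate 3% applies instead.
The additional-duty order on 10.57 targets Casar, not Hesay; it does not apply.
Duty = ¥57,823.92 × 3% = ¥1,734.72.
Total = ¥8,000.96 + ¥109,796.46 + ¥1,734.72 = ¥119,532.14.

¥119,532.14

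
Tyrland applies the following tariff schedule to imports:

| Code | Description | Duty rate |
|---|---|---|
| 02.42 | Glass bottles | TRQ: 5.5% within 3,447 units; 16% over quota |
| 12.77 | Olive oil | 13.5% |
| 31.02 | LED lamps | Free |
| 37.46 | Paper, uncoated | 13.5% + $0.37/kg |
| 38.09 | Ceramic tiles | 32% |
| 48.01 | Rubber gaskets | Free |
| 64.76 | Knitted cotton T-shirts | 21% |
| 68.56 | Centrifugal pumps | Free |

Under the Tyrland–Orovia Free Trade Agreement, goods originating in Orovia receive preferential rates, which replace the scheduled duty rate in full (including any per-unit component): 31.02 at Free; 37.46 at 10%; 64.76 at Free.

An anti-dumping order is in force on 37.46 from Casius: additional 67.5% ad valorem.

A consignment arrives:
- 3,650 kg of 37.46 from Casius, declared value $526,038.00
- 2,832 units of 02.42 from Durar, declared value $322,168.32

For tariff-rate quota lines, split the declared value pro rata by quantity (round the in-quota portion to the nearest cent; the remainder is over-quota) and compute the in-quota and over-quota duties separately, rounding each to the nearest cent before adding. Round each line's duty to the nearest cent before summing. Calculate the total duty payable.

Line 1 (37.46, Casius, 3,650 kg, $526,038.00):
Base rate for 37.46 is 13.5% + $0.37/kg.
37.46 has an FTA preferential rate, but origin Casius is not Orovia; base rate stands.
Additional duty on 37.46 from Casius: +67.5%. Applied ad valorem rate: 13.5% + 67.5% = 81%.
Duty = $526,038.00 × 81% + 3,650 × $0.37 = $427,441.28.
Line 2 (02.42, Durar, 2,832 units, $322,168.32):
Code 02.42 is under a tariff-rate quota (threshold 3,447 units). Quantity 2,832 units is within the quota, so the in-quota rate 5.5% applies to the full value.
Duty = $322,168.32 × 5.5% = $17,719.26.
Total = $427,441.28 + $17,719.26 = $445,160.54.

$445,160.54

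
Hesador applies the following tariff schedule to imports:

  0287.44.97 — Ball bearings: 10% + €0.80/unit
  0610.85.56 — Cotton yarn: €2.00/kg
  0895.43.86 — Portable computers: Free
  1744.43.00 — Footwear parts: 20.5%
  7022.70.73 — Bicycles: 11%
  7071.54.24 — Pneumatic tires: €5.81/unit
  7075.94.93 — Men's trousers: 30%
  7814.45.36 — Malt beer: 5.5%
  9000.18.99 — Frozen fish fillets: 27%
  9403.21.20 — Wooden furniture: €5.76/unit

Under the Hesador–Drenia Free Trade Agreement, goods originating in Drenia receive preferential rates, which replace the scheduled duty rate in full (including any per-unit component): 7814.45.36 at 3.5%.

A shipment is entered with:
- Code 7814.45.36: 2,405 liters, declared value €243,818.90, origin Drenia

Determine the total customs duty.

€8,533.66

Line 1 (7814.45.36, Drenia, 2,405 liters, €243,818.90):
Base rate for 7814.45.36 is 5.5%.
Origin Drenia qualifies under the Hesador–Drenia agreement and 7814.45.36 is covered: preferential rate 3.5% applies instead.
Duty = €243,818.90 × 3.5% = €8,533.66.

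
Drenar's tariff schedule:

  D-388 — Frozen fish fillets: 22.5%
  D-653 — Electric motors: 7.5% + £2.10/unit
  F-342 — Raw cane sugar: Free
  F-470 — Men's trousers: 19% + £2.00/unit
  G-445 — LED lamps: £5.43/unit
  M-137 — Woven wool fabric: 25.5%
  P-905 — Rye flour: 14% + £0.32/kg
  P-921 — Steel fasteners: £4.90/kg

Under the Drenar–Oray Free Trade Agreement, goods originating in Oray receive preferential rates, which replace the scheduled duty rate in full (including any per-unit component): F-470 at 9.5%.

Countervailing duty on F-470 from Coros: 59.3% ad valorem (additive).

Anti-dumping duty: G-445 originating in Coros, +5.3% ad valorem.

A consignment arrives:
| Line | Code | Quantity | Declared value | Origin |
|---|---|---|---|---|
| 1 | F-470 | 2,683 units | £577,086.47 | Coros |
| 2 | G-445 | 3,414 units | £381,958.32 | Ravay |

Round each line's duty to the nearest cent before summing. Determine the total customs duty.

Line 1 (F-470, Coros, 2,683 units, £577,086.47):
Base rate for F-470 is 19% + £2.00/unit.
F-470 has an FTA preferential rate, but origin Coros is not Oray; base rate stands.
Additional duty on F-470 from Coros: +59.3%. Applied ad valorem rate: 19% + 59.3% = 78.3%.
Duty = £577,086.47 × 78.3% + 2,683 × £2.00 = £457,224.71.
Line 2 (G-445, Ravay, 3,414 units, £381,958.32):
Base rate for G-445 is £5.43/unit.
The additional-duty order on G-445 targets Coros, not Ravay; it does not apply.
Duty = 3,414 × £5.43 = £18,538.02.
Total = £457,224.71 + £18,538.02 = £475,762.73.

£475,762.73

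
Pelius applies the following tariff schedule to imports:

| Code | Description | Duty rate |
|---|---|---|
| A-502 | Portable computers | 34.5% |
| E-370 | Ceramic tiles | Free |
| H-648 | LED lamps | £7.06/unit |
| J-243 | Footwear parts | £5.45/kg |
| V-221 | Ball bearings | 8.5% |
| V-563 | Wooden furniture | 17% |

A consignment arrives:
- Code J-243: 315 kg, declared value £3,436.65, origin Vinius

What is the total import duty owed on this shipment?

£1,716.75

Line 1 (J-243, Vinius, 315 kg, £3,436.65):
Base rate for J-243 is £5.45/kg.
Duty = 315 × £5.45 = £1,716.75.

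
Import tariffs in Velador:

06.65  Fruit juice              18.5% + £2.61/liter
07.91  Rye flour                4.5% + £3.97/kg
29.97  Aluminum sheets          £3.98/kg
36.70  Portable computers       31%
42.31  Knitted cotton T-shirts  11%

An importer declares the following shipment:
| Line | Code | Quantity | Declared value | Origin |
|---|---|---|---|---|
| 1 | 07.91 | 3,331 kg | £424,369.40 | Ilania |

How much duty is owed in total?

Line 1 (07.91, Ilania, 3,331 kg, £424,369.40):
Base rate for 07.91 is 4.5% + £3.97/kg.
Duty = £424,369.40 × 4.5% + 3,331 × £3.97 = £32,320.69.

£32,320.69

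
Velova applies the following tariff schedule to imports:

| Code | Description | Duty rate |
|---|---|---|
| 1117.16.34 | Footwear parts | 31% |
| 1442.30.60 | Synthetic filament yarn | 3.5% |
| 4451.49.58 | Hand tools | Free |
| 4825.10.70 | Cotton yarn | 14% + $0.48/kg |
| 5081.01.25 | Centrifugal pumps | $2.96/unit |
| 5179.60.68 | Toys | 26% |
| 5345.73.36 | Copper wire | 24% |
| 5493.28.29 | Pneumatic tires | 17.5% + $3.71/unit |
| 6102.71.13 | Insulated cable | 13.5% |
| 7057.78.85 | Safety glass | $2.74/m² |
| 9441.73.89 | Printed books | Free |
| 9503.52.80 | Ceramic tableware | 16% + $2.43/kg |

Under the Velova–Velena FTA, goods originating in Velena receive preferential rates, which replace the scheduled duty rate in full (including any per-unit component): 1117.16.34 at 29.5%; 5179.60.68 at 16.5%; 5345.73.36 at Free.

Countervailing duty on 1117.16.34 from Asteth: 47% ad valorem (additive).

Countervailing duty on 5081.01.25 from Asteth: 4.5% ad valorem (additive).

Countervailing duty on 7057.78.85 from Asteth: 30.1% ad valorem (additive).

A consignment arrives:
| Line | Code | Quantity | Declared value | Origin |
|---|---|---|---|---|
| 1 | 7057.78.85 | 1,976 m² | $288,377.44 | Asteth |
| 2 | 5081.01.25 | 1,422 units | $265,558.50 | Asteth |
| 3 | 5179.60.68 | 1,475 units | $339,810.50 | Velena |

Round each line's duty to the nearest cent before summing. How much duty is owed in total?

$164,443.83

Line 1 (7057.78.85, Asteth, 1,976 m², $288,377.44):
Base rate for 7057.78.85 is $2.74/m².
Additional duty on 7057.78.85 from Asteth: +30.1% ad valorem. Applied ad valorem rate = 30.1%.
Duty = $288,377.44 × 30.1% + 1,976 × $2.74 = $92,215.85.
Line 2 (5081.01.25, Asteth, 1,422 units, $265,558.50):
Base rate for 5081.01.25 is $2.96/unit.
Additional duty on 5081.01.25 from Asteth: +4.5% ad valorem. Applied ad valorem rate = 4.5%.
Duty = $265,558.50 × 4.5% + 1,422 × $2.96 = $16,159.25.
Line 3 (5179.60.68, Velena, 1,475 units, $339,810.50):
Base rate for 5179.60.68 is 26%.
Origin Velena qualifies under the Velova–Velena agreement and 5179.60.68 is covered: preferential rate 16.5% applies instead.
Duty = $339,810.50 × 16.5% = $56,068.73.
Total = $92,215.85 + $16,159.25 + $56,068.73 = $164,443.83.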